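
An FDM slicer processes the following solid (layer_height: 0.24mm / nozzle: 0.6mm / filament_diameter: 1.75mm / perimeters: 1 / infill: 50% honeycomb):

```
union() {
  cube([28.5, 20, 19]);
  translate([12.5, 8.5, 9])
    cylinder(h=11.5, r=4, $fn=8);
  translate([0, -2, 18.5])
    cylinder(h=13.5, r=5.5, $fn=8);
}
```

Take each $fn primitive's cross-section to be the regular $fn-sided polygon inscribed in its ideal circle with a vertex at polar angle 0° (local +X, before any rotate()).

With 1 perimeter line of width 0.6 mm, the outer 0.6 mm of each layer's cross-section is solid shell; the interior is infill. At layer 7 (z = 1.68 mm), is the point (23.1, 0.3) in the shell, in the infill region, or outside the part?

At z = 1.68 mm: the 28.5×20 cube contributes its full rectangle; the cylinder at (12.5, 8.5) is absent (z outside [9, 20.5]); the cylinder at (0, -2) is absent (z outside [18.5, 32]); Combining (union): only the 28.5×20 cube is present, so the union is just that shape — 1 connected region. Overall, the cross-section is a single solid region. The nearest boundary edge runs (0.00, 0.00)→(28.50, 0.00); distance from the point to it = 0.30 mm. The point is inside the cross-section, 0.30 mm from the nearest boundary — within the 0.6 mm shell band (1 × 0.6).

shell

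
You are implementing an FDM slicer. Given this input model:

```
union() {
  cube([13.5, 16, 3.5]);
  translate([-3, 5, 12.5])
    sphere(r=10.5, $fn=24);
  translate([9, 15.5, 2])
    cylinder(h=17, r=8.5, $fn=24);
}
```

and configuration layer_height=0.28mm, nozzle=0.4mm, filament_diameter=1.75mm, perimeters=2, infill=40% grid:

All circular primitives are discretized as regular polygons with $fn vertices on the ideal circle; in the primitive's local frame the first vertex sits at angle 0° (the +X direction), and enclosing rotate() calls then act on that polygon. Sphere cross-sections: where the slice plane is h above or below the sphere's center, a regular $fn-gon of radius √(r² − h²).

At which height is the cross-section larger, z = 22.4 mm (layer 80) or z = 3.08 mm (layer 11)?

layer 11 (z = 3.08 mm)

Layer 80 (z = 22.4): the cube is absent (z outside [0, 3.5]); the sphere at (-3, 5): section is a regular 24-gon, circumradius = √(r²−h²) = √(10.5²−9.9²) = 3.499 (area = (24/2)·3.499²·sin(360°/24) = 38.02 mm²); the cylinder at (9, 15.5) is absent (z outside [2, 19]); Merging all regions: only the r=10.5 sphere at (-3, 5) is present, so the union is just that shape — area = 38.02 mm². So its area = 38.02 mm². Layer 11 (z = 3.08): the 13.5×16 cube contributes its full rectangle (area 216.00 mm²); the r=10.5 sphere at (-3, 5) contributes a regular 24-gon of circumradius √(10.5²−9.42²) = 4.638 (area = (24/2)·4.638²·sin(360°/24) = 66.82 mm²); the cylinder at (9, 15.5): section is a regular 24-gon, circumradius r=8.5 (area = (24/2)·8.500²·sin(360°/24) = 224.40 mm²); Merging all regions: the regions partially overlap — summed areas 507.21 mm² minus the doubly-counted overlap 106.58 mm² gives 400.63 mm² — area = 400.63 mm². So its area = 400.63 mm². Layer 11 is larger (400.63 vs 38.02 mm²).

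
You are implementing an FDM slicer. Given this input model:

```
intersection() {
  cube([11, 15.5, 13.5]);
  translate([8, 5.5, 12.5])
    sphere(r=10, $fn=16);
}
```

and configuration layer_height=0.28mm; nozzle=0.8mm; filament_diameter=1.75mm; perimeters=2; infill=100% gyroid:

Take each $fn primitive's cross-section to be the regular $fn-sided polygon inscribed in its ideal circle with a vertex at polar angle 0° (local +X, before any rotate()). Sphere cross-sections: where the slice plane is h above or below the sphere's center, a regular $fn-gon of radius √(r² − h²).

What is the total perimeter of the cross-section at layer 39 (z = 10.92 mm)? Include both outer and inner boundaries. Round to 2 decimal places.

49.31 mm

At z = 10.92 mm: the cube is present — its section is the full 11×15.5 rectangle (perimeter 53.00 mm); the r=10 sphere at (8, 5.5) contributes a regular 16-gon of circumradius √(10²−1.58²) = 9.874 (perimeter = 2·16·9.874·sin(180°/16) = 61.64 mm); After intersecting: the r=10 sphere at (8, 5.5) partially overlaps the 11×15.5 cube; clipping to the common part keeps 157.25 mm² — boundary = 49.31 mm. Overall, the cross-section is a single solid region. Total boundary length (outer) = 49.31 mm.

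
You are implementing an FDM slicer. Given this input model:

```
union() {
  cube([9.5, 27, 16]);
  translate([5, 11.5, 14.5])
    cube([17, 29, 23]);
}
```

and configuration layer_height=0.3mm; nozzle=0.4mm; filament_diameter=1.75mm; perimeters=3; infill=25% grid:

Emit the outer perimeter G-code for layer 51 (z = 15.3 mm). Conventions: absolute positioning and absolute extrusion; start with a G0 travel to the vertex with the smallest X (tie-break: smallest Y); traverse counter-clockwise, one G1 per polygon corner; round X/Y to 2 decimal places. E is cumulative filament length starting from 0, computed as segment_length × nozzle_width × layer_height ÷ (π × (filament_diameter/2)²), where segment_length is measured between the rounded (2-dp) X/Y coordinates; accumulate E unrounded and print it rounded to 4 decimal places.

G0 X0.00 Y0.00 Z15.30
G1 X9.50 Y0.00 E0.4740
G1 X9.50 Y11.50 E1.0477
G1 X22.00 Y11.50 E1.6713
G1 X22.00 Y40.50 E3.1181
G1 X5.00 Y40.50 E3.9663
G1 X5.00 Y27.00 E4.6398
G1 X0.00 Y27.00 E4.8892
G1 X0.00 Y0.00 E6.2363

At z = 15.3 mm: the cube is present — its section is the full 9.5×27 rectangle; the 17×29 cube at (5, 11.5) contributes its full rectangle; Taking the union: the regions partially overlap (shared area 69.75 mm²), so overlapping operands fuse into one piece — 1 connected region. The outline is a single polygon with 8 vertices. Extrusion per mm of travel: 0.4 × 0.3 / (π × 0.875²) = 0.049890. Accumulating E over each segment gives final E = 6.2363.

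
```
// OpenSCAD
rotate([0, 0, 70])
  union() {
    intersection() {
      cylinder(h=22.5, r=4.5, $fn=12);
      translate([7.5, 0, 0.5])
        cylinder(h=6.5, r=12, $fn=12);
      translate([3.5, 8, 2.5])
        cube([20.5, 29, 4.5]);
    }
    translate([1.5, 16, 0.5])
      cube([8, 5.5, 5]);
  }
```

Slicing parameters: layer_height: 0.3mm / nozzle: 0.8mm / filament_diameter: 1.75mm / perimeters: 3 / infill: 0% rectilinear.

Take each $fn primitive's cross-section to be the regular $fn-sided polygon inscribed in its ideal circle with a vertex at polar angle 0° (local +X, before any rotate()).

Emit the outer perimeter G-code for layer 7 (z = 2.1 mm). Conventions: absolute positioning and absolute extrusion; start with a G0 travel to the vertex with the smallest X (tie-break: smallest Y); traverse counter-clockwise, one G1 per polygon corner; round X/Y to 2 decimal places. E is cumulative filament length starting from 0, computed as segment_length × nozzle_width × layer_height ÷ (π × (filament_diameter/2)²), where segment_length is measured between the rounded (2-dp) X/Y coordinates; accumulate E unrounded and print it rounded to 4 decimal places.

At z = 2.1 mm: the r=4.5 cylinder gives a regular 12-gon of circumradius 4.5 (constant along its height); the r=12 cylinder at (7.5, 0) gives a regular 12-gon of circumradius 12 (constant along its height); the cube at (3.5, 8) is not intersected at this z (z outside [2.5, 7]); After intersecting: at least one operand is absent at this height, so nothing remains; the 8×5.5 cube at (1.5, 16) contributes its full rectangle; Combining (union): only the 8×5.5 cube at (1.5, 16) is present, so the union is just that shape — 1 connected region; (rotated 70° about Z; rotation is an isometry so areas/perimeters/island counts are preserved). The outline is a single polygon with 4 vertices. Extrusion per mm of travel: 0.8 × 0.3 / (π × 0.875²) = 0.099780. Accumulating E over each segment gives final E = 2.6938.

G0 X-19.69 Y8.76 Z2.10
G1 X-14.52 Y6.88 E0.5489
G1 X-11.79 Y14.40 E1.3472
G1 X-16.95 Y16.28 E1.8952
G1 X-19.69 Y8.76 E2.6938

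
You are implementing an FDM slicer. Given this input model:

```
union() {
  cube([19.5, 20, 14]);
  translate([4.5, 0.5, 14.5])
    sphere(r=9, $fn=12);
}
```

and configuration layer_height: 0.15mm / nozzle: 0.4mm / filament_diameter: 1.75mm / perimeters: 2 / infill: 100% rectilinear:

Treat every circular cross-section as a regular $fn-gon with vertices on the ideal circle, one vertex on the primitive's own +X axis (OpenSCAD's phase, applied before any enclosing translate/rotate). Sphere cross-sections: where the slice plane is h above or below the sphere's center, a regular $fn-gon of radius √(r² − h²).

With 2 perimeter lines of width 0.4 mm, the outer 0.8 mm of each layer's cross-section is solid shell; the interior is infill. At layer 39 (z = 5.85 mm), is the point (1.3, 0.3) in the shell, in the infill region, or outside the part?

shell

At z = 5.85 mm: the 19.5×20 cube contributes its full rectangle; the r=9 sphere at (4.5, 0.5) contributes a regular 12-gon of circumradius √(9²−8.65²) = 2.485; Combining (union): the regions partially overlap (shared area 11.68 mm²), so overlapping operands fuse into one piece — 1 connected region. Overall, the cross-section is a single solid region. The nearest boundary edge runs (2.15, 0.00)→(0.00, 0.00); distance from the point to it = 0.30 mm. The point is inside the cross-section, 0.30 mm from the nearest boundary — within the 0.8 mm shell band (2 × 0.4).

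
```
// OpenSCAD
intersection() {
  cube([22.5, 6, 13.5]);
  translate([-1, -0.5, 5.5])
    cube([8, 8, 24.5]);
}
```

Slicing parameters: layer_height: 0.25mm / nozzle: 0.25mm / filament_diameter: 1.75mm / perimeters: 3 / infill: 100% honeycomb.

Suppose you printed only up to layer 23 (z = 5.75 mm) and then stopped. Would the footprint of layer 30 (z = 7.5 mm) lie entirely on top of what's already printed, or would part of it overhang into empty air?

entirely on top

Compare the two slices. At z = 5.75: the 22.5×6 cube contributes its full rectangle (area 135.00 mm²); the cube at (-1, -0.5) (footprint 8×8) is included at this height (area 64.00 mm²); Keeping only the common overlap: the 8×8 cube at (-1, -0.5) partially overlaps the 22.5×6 cube; clipping to the common part keeps 42.00 mm² — area = 42.00 mm². At z = 7.5: the cube (footprint 22.5×6) is included at this height (area 135.00 mm²); the cube at (-1, -0.5) (footprint 8×8) is included at this height (area 64.00 mm²); Keeping only the common overlap: the 8×8 cube at (-1, -0.5) partially overlaps the 22.5×6 cube; clipping to the common part keeps 42.00 mm² — area = 42.00 mm². Checking containment: the cross-section at z = 7.5 is a subset of the cross-section at z = 5.75.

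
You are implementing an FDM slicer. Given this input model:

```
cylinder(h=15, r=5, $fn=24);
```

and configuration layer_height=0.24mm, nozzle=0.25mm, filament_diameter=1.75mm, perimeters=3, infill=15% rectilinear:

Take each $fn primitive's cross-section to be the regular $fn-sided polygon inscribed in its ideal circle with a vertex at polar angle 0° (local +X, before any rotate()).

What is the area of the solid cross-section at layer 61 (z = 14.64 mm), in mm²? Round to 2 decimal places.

At z = 14.64 mm: the cylinder: section is a regular 24-gon, circumradius r=5 (area = (24/2)·5.000²·sin(360°/24) = 77.65 mm²). Overall, the cross-section is a single solid region. Net area = 77.65 mm².

77.65 mm²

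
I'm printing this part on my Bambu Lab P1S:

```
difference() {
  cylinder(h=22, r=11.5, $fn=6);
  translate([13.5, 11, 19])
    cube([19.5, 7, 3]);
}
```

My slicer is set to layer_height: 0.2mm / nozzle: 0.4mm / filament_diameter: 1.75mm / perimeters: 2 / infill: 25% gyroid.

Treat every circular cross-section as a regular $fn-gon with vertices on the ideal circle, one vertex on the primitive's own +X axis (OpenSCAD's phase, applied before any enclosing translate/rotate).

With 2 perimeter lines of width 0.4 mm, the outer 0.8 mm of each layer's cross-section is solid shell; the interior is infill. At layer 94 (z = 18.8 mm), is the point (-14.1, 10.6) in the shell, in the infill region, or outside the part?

At z = 18.8 mm: the r=11.5 cylinder contributes a regular 6-gon of circumradius 11.5; the cube at (13.5, 11) does not reach this height (z outside [19, 22]); After the difference (first − rest): none of the subtracted shapes is present at this height, so the r=11.5 cylinder is unchanged — 1 connected region. Overall, the cross-section is a single solid region. The nearest boundary edge runs (-5.75, 9.96)→(-11.50, 0.00); distance from the point to it = 7.55 mm. The point is not inside any of the regions above, so it lies outside the cross-section (7.55 mm from the nearest boundary).

outside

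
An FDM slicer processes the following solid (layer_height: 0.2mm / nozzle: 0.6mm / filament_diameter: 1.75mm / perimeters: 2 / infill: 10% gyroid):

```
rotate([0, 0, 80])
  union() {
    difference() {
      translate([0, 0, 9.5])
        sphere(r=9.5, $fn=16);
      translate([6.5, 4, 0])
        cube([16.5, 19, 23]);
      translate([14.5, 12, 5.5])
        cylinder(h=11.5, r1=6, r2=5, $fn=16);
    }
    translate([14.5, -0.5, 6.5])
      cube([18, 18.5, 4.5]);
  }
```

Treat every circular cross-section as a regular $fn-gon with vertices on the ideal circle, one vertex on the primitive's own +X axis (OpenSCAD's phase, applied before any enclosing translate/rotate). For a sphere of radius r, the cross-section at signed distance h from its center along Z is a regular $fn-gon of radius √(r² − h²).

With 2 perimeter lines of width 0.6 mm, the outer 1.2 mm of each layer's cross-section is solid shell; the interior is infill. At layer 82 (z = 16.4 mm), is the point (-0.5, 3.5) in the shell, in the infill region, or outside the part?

infill

At z = 16.4 mm: the r=9.5 sphere contributes a regular 16-gon of circumradius √(9.5²−6.9²) = 6.530; the 16.5×19 cube at (6.5, 4) contributes its full rectangle; the cone at (14.5, 12): at t=0.948 of its height the radius interpolates to r₁+(r₂−r₁)t = 5.052, giving a regular 16-gon of that circumradius; After the difference (first − rest): starting from the r=9.5 sphere, the 16.5×19 cube at (6.5, 4) misses the remaining region (no effect); the cone at (14.5, 12) misses the remaining region (no effect) — 1 connected region; the cube at (14.5, -0.5) does not reach this height (z outside [6.5, 11]); Merging all regions: only that combined region is present, so the union is just that shape — 1 connected region; (whole slice rotated 80° about Z — lengths, areas and connectivity unchanged). Overall, the cross-section is a single solid region. Undo the 80° rotation: the query point maps to (3.360, 1.100) in the un-rotated model frame. The nearest boundary edge runs (6.03, 2.50)→(6.53, 0.00); distance from the point to it = 2.89 mm. The point is inside the cross-section and 2.89 mm from the nearest boundary — more than the 1.2 mm shell width (2 × 0.6), so it's in the infill interior.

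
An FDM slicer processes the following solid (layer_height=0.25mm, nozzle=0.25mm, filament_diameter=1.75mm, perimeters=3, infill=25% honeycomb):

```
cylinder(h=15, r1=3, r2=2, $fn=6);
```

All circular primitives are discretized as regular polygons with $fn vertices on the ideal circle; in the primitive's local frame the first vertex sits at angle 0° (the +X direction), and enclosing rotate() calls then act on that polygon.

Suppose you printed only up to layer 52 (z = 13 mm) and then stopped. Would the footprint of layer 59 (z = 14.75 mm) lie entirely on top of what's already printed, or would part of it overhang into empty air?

entirely on top

Compare the two slices. At z = 13: the cone: at t=0.867 of its height the radius interpolates to r₁+(r₂−r₁)t = 2.133, giving a regular 6-gon of that circumradius (area = (6/2)·2.133²·sin(360°/6) = 11.82 mm²). At z = 14.75: the cone (r1=3→r2=2) has section circumradius 2.017 here — a regular 6-gon (area = (6/2)·2.017²·sin(360°/6) = 10.57 mm²). Checking containment: the cross-section at z = 14.75 is a subset of the cross-section at z = 13.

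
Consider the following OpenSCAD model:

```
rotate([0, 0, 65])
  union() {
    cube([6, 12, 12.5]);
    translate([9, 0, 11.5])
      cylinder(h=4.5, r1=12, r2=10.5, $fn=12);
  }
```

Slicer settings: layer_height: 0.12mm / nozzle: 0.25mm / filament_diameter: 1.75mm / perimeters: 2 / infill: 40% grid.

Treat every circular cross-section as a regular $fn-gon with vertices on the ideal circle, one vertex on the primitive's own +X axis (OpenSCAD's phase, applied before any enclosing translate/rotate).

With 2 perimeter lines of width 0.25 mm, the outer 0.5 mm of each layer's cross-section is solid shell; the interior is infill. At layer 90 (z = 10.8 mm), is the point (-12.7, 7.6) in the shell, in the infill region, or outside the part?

outside

At z = 10.8 mm: the cube (footprint 6×12) is included at this height; the cone at (9, 0) is absent (z outside [11.5, 16]); Taking the union: only the 6×12 cube is present, so the union is just that shape — 1 connected region; (whole slice rotated 65° about Z — lengths, areas and connectivity unchanged). Overall, the cross-section is a single solid region. Undo the 65° rotation: the query point maps to (1.521, 14.722) in the un-rotated model frame. The nearest boundary edge runs (6.00, 12.00)→(0.00, 12.00); distance from the point to it = 2.72 mm. The point is not inside any of the regions above, so it lies outside the cross-section (2.72 mm from the nearest boundary).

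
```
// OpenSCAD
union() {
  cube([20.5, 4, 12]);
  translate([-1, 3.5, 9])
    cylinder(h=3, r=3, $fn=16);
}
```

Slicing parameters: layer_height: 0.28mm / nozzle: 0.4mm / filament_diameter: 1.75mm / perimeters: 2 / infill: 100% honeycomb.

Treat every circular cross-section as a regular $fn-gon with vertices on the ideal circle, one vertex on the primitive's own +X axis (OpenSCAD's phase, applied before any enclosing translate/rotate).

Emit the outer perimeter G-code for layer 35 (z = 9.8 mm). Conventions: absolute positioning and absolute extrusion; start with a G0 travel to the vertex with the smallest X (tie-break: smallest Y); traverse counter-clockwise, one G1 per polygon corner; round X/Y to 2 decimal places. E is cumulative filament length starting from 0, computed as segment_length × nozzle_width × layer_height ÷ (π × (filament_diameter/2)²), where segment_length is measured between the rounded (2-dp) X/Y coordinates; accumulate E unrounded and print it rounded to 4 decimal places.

G0 X-4.00 Y3.50 Z9.80
G1 X-3.77 Y2.35 E0.0546
G1 X-3.12 Y1.38 E0.1090
G1 X-2.15 Y0.73 E0.1634
G1 X-1.00 Y0.50 E0.2180
G1 X0.00 Y0.70 E0.2654
G1 X0.00 Y0.00 E0.2980
G1 X20.50 Y0.00 E1.2526
G1 X20.50 Y4.00 E1.4389
G1 X1.90 Y4.00 E2.3050
G1 X1.77 Y4.65 E2.3358
G1 X1.12 Y5.62 E2.3902
G1 X0.15 Y6.27 E2.4446
G1 X-1.00 Y6.50 E2.4992
G1 X-2.15 Y6.27 E2.5538
G1 X-3.12 Y5.62 E2.6082
G1 X-3.77 Y4.65 E2.6625
G1 X-4.00 Y3.50 E2.7171

At z = 9.8 mm: the 20.5×4 cube contributes its full rectangle; the r=3 cylinder at (-1, 3.5) gives a regular 16-gon of circumradius 3 (constant along its height); Merging all regions: the regions partially overlap (shared area 4.96 mm²), so overlapping operands fuse into one piece — 1 connected region. The outline is a single polygon with 17 vertices. Extrusion per mm of travel: 0.4 × 0.28 / (π × 0.875²) = 0.046564. Accumulating E over each segment gives final E = 2.7171.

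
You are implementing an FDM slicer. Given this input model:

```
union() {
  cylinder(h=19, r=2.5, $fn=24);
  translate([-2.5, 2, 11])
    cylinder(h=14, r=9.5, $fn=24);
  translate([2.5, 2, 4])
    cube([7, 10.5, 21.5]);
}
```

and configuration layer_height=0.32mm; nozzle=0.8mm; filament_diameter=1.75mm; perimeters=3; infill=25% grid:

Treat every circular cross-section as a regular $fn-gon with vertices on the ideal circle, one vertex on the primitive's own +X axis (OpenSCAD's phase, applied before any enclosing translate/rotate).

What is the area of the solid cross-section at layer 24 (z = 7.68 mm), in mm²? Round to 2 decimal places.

At z = 7.68 mm: the r=2.5 cylinder contributes a regular 24-gon of circumradius 2.5 (area = (24/2)·2.500²·sin(360°/24) = 19.41 mm²); the cylinder at (-2.5, 2) is absent (z outside [11, 25]); the cube at (2.5, 2) (footprint 7×10.5) is included at this height (area 73.50 mm²); Combining (union): the 2 present regions are separate (no shared area or edge), so areas and boundary lengths simply add and each stays a separate island — area = 92.91 mm². Overall, the cross-section has 2 separate islands. Net area = 92.91 mm².

92.91 mm²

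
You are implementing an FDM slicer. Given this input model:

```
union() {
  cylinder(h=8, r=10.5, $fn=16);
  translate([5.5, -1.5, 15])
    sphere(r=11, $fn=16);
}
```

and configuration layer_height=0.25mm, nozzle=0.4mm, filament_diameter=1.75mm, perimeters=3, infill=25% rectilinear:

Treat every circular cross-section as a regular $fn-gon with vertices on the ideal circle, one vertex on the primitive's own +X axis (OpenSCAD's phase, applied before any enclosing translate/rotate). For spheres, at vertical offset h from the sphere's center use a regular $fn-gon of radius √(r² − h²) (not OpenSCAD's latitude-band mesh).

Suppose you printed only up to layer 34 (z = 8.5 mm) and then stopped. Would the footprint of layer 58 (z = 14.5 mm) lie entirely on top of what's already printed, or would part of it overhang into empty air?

Compare the two slices. At z = 8.5: the cylinder is not intersected at this z (z outside [0, 8]); the r=11 sphere at (5.5, -1.5) contributes a regular 16-gon of circumradius √(11²−6.5²) = 8.874 (area = (16/2)·8.874²·sin(360°/16) = 241.09 mm²); Taking the union: only the r=11 sphere at (5.5, -1.5) is present, so the union is just that shape — area = 241.09 mm². At z = 14.5: the cylinder is not intersected at this z (z outside [0, 8]); the r=11 sphere at (5.5, -1.5) slices to a regular 16-gon of circumradius 10.989 (√(r²−h²) with h=0.5 from center) (area = (16/2)·10.989²·sin(360°/16) = 369.67 mm²); Combining (union): only the r=11 sphere at (5.5, -1.5) is present, so the union is just that shape — area = 369.67 mm². Checking containment: at z = 14.5 the cross-section extends beyond the z = 8.5 cross-section by about 128.58 mm².

part overhangs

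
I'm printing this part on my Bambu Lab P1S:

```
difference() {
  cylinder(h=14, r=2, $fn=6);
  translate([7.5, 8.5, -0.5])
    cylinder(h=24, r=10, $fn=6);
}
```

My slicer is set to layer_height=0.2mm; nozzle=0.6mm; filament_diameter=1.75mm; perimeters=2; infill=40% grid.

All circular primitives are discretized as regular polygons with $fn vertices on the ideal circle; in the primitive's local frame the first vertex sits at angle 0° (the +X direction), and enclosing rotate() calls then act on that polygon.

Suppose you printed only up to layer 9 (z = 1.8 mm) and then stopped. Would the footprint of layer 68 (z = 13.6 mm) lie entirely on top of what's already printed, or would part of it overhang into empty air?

entirely on top

Compare the two slices. At z = 1.8: the cylinder: section is a regular 6-gon, circumradius r=2 (area = (6/2)·2.000²·sin(360°/6) = 10.39 mm²); the r=10 cylinder at (7.5, 8.5) gives a regular 6-gon of circumradius 10 (constant along its height) (area = (6/2)·10.000²·sin(360°/6) = 259.81 mm²); Taking the first minus the rest: starting from the r=2 cylinder (10.39 mm²), the r=10 cylinder at (7.5, 8.5) misses the remaining region (no effect) — area = 10.39 mm². At z = 13.6: the r=2 cylinder gives a regular 6-gon of circumradius 2 (constant along its height) (area = (6/2)·2.000²·sin(360°/6) = 10.39 mm²); the cylinder at (7.5, 8.5): section is a regular 6-gon, circumradius r=10 (area = (6/2)·10.000²·sin(360°/6) = 259.81 mm²); After the difference (first − rest): starting from the r=2 cylinder (10.39 mm²), the r=10 cylinder at (7.5, 8.5) misses the remaining region (no effect) — area = 10.39 mm². Checking containment: the cross-section at z = 13.6 is a subset of the cross-section at z = 1.8.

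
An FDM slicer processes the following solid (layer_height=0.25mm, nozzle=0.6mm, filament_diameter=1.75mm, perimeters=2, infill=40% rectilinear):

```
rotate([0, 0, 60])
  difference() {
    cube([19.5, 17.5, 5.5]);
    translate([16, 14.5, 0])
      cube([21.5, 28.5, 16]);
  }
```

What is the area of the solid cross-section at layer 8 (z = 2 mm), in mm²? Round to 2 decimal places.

330.75 mm²

At z = 2 mm: the cube (footprint 19.5×17.5) is included at this height (area 341.25 mm²); the cube at (16, 14.5) is present — its section is the full 21.5×28.5 rectangle (area 612.75 mm²); Taking the first minus the rest: starting from the 19.5×17.5 cube (341.25 mm²), the 21.5×28.5 cube at (16, 14.5) partially overlaps it — only the 10.50 mm² overlap (of its 612.75 mm²) is removed, clipping the outline — area = 330.75 mm²; (rotated 60° about Z; rotation is an isometry so areas/perimeters/island counts are preserved). Overall, the cross-section is a single solid region. Net area = 330.75 mm².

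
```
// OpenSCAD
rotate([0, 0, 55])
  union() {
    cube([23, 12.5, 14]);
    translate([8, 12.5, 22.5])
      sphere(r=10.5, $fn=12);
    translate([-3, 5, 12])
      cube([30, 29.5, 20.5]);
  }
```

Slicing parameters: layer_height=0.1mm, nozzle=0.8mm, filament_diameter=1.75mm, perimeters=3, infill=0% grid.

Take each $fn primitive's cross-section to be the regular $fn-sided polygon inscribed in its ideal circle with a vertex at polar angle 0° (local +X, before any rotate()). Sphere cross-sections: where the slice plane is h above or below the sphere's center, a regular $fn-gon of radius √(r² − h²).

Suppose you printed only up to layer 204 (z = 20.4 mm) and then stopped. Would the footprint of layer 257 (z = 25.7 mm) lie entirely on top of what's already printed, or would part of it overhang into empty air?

entirely on top

Compare the two slices. At z = 20.4: the cube does not reach this height (z outside [0, 14]); the sphere at (8, 12.5): section is a regular 12-gon, circumradius = √(r²−h²) = √(10.5²−2.1²) = 10.288 (area = (12/2)·10.288²·sin(360°/12) = 317.52 mm²); the 30×29.5 cube at (-3, 5) contributes its full rectangle (area 885.00 mm²); Combining (union): the regions partially overlap — summed areas 1202.52 mm² minus the doubly-counted overlap 293.94 mm² gives 908.58 mm² — area = 908.58 mm²; (rotated 55° about Z; rotation is an isometry so areas/perimeters/island counts are preserved). At z = 25.7: the cube is absent (z outside [0, 14]); the sphere at (8, 12.5): section is a regular 12-gon, circumradius = √(r²−h²) = √(10.5²−3.2²) = 10.000 (area = (12/2)·10.000²·sin(360°/12) = 300.03 mm²); the cube at (-3, 5) is present — its section is the full 30×29.5 rectangle (area 885.00 mm²); Taking the union: the regions partially overlap — summed areas 1185.03 mm² minus the doubly-counted overlap 280.38 mm² gives 904.65 mm² — area = 904.65 mm²; (whole slice rotated 55° about Z — lengths, areas and connectivity unchanged). Checking containment: the cross-section at z = 25.7 is a subset of the cross-section at z = 20.4.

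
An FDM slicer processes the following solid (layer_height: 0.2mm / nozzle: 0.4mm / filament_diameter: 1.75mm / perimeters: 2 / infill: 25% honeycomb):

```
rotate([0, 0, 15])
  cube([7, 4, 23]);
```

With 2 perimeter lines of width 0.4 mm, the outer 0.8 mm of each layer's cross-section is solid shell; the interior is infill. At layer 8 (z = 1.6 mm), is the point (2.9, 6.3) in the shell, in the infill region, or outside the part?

outside

At z = 1.6 mm: the cube is present — its section is the full 7×4 rectangle; (whole slice rotated 15° about Z — lengths, areas and connectivity unchanged). Overall, the cross-section is a single solid region. Undo the 15° rotation: the query point maps to (4.432, 5.335) in the un-rotated model frame. The nearest boundary edge runs (7.00, 4.00)→(0.00, 4.00); distance from the point to it = 1.33 mm. The point is not inside any of the regions above, so it lies outside the cross-section (1.33 mm from the nearest boundary).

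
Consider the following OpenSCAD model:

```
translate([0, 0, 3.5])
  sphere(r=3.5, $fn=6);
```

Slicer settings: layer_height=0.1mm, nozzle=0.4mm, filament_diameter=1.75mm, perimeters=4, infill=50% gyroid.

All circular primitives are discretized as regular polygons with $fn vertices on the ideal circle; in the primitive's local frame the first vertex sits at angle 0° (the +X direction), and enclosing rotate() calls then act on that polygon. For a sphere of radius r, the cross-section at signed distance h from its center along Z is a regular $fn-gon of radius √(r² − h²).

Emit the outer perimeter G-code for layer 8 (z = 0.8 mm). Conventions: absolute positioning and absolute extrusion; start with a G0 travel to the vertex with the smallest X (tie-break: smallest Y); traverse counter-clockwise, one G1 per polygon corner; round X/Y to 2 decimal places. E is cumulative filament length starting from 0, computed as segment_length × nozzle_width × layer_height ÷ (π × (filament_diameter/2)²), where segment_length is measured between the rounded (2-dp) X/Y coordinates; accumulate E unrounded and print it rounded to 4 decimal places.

G0 X-2.23 Y0.00 Z0.80
G1 X-1.11 Y-1.93 E0.0371
G1 X1.11 Y-1.93 E0.0740
G1 X2.23 Y0.00 E0.1111
G1 X1.11 Y1.93 E0.1482
G1 X-1.11 Y1.93 E0.1852
G1 X-2.23 Y0.00 E0.2223

At z = 0.8 mm: the sphere: section is a regular 6-gon, circumradius = √(r²−h²) = √(3.5²−2.7²) = 2.227. The outline is a single polygon with 6 vertices. Extrusion per mm of travel: 0.4 × 0.1 / (π × 0.875²) = 0.016630. Accumulating E over each segment gives final E = 0.2223.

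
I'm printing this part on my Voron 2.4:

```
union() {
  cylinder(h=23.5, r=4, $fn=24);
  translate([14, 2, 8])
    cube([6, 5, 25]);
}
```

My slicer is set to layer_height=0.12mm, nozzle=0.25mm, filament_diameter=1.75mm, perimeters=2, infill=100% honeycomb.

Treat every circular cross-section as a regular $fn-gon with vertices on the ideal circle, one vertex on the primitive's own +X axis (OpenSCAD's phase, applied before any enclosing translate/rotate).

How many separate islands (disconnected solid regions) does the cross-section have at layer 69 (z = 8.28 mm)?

At z = 8.28 mm: the r=4 cylinder gives a regular 24-gon of circumradius 4 (constant along its height); the 6×5 cube at (14, 2) contributes its full rectangle; Combining (union): the 2 present regions are separate (no shared area or edge), so areas and boundary lengths simply add and each stays a separate island — 2 connected regions. Overall, the cross-section has 2 separate islands. Island count = 2.

2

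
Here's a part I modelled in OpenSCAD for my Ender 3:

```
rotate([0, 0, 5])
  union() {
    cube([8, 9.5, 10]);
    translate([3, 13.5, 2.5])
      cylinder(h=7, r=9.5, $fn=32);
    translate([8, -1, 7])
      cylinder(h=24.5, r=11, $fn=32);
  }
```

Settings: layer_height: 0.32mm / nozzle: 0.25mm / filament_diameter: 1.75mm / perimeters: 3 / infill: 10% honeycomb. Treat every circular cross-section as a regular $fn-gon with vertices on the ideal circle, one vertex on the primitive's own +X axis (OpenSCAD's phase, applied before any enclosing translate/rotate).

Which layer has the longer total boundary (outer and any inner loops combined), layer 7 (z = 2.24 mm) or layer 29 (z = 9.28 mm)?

layer 29 (z = 9.28 mm)

Layer 7 (z = 2.24): the 8×9.5 cube contributes its full rectangle (perimeter 35.00 mm); the cylinder at (3, 13.5) is absent (z outside [2.5, 9.5]); the cylinder at (8, -1) is not intersected at this z (z outside [7, 31.5]); Merging all regions: only the 8×9.5 cube is present, so the union is just that shape — boundary = 35.00 mm; (whole slice rotated 5° about Z — lengths, areas and connectivity unchanged). So its perimeter = 35.00 mm. Layer 29 (z = 9.28): the cube (footprint 8×9.5) is included at this height (perimeter 35.00 mm); the cylinder at (3, 13.5): section is a regular 32-gon, circumradius r=9.5 (perimeter = 2·32·9.500·sin(180°/32) = 59.59 mm); the r=11 cylinder at (8, -1) gives a regular 32-gon of circumradius 11 (constant along its height) (perimeter = 2·32·11.000·sin(180°/32) = 69.00 mm); Merging all regions: the regions partially overlap (shared area 122.97 mm²), so the edge portions inside another operand are dropped and the merged outline is re-measured after clipping — boundary = 99.15 mm; (whole slice rotated 5° about Z — lengths, areas and connectivity unchanged). So its perimeter = 99.15 mm. Layer 29 is larger (99.15 vs 35.00 mm).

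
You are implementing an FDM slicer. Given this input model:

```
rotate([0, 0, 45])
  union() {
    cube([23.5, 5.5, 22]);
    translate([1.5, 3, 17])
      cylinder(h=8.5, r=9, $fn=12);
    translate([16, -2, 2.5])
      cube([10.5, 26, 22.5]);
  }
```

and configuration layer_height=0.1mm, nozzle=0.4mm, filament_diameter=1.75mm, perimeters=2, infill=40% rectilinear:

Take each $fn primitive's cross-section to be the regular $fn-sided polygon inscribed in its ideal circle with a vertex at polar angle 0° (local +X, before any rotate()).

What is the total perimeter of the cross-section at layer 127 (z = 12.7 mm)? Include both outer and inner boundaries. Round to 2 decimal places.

At z = 12.7 mm: the cube is present — its section is the full 23.5×5.5 rectangle (perimeter 58.00 mm); the cylinder at (1.5, 3) does not reach this height (z outside [17, 25.5]); the cube at (16, -2) (footprint 10.5×26) is included at this height (perimeter 73.00 mm); Merging all regions: the regions partially overlap (shared area 41.25 mm²), so the edge portions inside another operand are dropped and the merged outline is re-measured after clipping — boundary = 105.00 mm; (rotated 45° about Z; rotation is an isometry so areas/perimeters/island counts are preserved). Overall, the cross-section is a single solid region. Total boundary length (outer) = 105.00 mm.

105.00 mm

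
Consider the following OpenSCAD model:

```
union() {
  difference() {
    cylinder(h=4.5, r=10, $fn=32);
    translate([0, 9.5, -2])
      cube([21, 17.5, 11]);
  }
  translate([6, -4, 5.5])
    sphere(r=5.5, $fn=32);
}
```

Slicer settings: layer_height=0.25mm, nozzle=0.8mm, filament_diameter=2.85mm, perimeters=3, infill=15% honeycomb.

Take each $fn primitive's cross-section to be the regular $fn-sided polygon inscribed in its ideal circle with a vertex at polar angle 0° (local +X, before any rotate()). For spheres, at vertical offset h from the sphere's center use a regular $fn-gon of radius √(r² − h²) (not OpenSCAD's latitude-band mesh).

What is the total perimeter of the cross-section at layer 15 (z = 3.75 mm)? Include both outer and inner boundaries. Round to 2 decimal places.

At z = 3.75 mm: the cylinder: section is a regular 32-gon, circumradius r=10 (perimeter = 2·32·10.000·sin(180°/32) = 62.73 mm); the 21×17.5 cube at (0, 9.5) contributes its full rectangle (perimeter 77.00 mm); Subtracting the remaining from the first: starting from the r=10 cylinder, the 21×17.5 cube at (0, 9.5) partially overlaps it — only the 0.94 mm² overlap (of its 367.50 mm²) is removed, clipping the outline — boundary = 63.18 mm; the sphere at (6, -4): section is a regular 32-gon, circumradius = √(r²−h²) = √(5.5²−1.75²) = 5.214 (perimeter = 2·32·5.214·sin(180°/32) = 32.71 mm); Taking the union: the regions partially overlap (shared area 66.01 mm²), so the edge portions inside another operand are dropped and the merged outline is re-measured after clipping — boundary = 66.19 mm. Overall, the cross-section is a single solid region. Total boundary length (outer) = 66.19 mm.

66.19 mm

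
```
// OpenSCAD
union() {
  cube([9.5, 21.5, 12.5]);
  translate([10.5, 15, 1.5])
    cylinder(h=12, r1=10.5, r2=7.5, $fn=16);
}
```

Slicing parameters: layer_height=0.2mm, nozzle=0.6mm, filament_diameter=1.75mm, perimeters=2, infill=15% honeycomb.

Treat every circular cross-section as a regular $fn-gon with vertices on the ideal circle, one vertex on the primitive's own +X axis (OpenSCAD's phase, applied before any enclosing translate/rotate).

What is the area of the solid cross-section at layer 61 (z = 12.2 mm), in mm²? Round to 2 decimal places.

At z = 12.2 mm: the cube is present — its section is the full 9.5×21.5 rectangle (area 204.25 mm²); the cone at (10.5, 15): at t=0.892 of its height the radius interpolates to r₁+(r₂−r₁)t = 7.825, giving a regular 16-gon of that circumradius (area = (16/2)·7.825²·sin(360°/16) = 187.46 mm²); Merging all regions: the regions partially overlap — summed areas 391.71 mm² minus the doubly-counted overlap 76.03 mm² gives 315.68 mm² — area = 315.68 mm². Overall, the cross-section is a single solid region. Net area = 315.68 mm².

315.68 mm²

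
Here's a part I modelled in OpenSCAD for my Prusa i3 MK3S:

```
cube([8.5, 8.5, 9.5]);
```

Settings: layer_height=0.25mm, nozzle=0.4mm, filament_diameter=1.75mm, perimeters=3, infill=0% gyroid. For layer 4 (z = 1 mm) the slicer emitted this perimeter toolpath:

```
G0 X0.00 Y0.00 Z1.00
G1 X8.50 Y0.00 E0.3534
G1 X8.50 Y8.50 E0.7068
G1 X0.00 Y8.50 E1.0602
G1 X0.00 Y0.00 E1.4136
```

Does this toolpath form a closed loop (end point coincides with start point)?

Start point (G0): (0.00, 0.00). End point (last G1): the path returns to the start — closed.

yes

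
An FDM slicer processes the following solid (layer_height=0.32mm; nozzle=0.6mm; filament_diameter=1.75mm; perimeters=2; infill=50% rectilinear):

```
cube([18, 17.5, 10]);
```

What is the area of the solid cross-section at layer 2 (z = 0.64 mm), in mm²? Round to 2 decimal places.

315.00 mm²

At z = 0.64 mm: the cube is present — its section is the full 18×17.5 rectangle (area 315.00 mm²). Overall, the cross-section is a single solid region. Net area = 315.00 mm².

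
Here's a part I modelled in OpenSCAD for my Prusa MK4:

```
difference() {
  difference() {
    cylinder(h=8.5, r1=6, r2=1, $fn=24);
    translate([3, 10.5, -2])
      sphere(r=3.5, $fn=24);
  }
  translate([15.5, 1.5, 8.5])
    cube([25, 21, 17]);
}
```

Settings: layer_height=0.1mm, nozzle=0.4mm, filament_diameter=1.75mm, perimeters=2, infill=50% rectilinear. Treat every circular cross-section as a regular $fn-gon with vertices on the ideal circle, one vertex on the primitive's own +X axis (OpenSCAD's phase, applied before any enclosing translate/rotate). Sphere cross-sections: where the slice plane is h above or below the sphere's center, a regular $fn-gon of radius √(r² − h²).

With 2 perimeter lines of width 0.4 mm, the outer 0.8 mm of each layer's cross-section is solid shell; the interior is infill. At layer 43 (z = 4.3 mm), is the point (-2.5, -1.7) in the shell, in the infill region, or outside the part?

At z = 4.3 mm: the cone contributes a regular 24-gon of circumradius 3.471 (interpolated between r1=6 and r2=1 at t=0.506); the sphere at (3, 10.5) is absent (|z−center|=6.300 > r=3.5); Taking the first minus the rest: none of the subtracted shapes is present at this height, so the cone is unchanged — 1 connected region; the cube at (15.5, 1.5) does not reach this height (z outside [8.5, 25.5]); Taking the first minus the rest: none of the subtracted shapes is present at this height, so that combined region is unchanged — 1 connected region. Overall, the cross-section is a single solid region. The nearest boundary edge runs (-3.01, -1.74)→(-2.45, -2.45); distance from the point to it = 0.42 mm. The point is inside the cross-section, 0.42 mm from the nearest boundary — within the 0.8 mm shell band (2 × 0.4).

shell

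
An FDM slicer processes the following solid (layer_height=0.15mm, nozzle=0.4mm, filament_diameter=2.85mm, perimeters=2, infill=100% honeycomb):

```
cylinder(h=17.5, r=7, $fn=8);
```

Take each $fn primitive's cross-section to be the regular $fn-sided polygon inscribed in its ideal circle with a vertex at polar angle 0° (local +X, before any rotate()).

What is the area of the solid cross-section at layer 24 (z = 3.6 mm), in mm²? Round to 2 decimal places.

At z = 3.6 mm: the r=7 cylinder contributes a regular 8-gon of circumradius 7 (area = (8/2)·7.000²·sin(360°/8) = 138.59 mm²). Overall, the cross-section is a single solid region. Net area = 138.59 mm².

138.59 mm²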